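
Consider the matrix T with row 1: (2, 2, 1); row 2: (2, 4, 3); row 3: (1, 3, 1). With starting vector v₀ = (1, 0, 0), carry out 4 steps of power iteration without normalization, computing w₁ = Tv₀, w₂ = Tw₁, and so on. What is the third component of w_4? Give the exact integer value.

435

w1 = Tv₀ = (2, 2, 1)
w2 = Tw1 = (9, 15, 9)
w3 = Tw2 = (57, 105, 63)
w4 = Tw3 = (387, 723, 435)
The requested component of w4 is 435.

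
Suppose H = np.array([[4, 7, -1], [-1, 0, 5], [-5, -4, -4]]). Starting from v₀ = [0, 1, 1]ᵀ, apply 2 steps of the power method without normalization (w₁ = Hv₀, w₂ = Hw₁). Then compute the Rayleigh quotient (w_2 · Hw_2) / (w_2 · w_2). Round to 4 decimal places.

w1 = Hv₀ = (4·0 + 7·1 + (-1)·1; (-1)·0 + 0·1 + 5·1; (-5)·0 + (-4)·1 + (-4)·1) = (6, 5, -8)
w2 = Hw1 = (4·6 + 7·5 + (-1)·(-8); (-1)·6 + 0·5 + 5·(-8); (-5)·6 + (-4)·5 + (-4)·(-8)) = (67, -46, -18)
Hw2 = (-36, -157, -79)
w2·Hw2 = 67·(-36) + (-46)·(-157) + (-18)·(-79) = 6232; w2·w2 = 67·67 + (-46)·(-46) + (-18)·(-18) = 6929
λ ≈ 6232/6929 = 0.8994

0.8994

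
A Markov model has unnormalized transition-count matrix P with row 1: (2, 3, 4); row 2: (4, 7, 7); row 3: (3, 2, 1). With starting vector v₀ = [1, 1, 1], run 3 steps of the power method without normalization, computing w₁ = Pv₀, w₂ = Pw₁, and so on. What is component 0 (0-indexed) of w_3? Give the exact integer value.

1080

w1 = Pv₀ = (9, 18, 6)
w2 = Pw1 = (96, 204, 69)
w3 = Pw2 = (1080, 2295, 765)
The requested component of w3 is 1080.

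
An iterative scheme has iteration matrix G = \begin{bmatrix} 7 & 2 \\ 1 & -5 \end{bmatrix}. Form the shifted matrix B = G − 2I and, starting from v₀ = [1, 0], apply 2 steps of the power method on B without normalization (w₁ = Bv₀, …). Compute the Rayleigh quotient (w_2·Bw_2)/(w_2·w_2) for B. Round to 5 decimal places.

4.71351

B = G − 2I has rows (5, 2); (1, -7)
w1 = Bv₀ = (5·1 + 2·0; 1·1 + (-7)·0) = (5, 1)
w2 = Bw1 = (5·5 + 2·1; 1·5 + (-7)·1) = (27, -2)
Bw2 = (131, 41)
w2·Bw2 = 3455; w2·w2 = 733; μ ≈ 3455/733 = 4.71351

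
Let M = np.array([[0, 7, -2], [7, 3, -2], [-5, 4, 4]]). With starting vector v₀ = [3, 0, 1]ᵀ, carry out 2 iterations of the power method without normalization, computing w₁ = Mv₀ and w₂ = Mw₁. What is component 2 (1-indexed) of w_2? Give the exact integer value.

65

w1 = Mv₀ = (0·3 + 7·0 + (-2)·1; 7·3 + 3·0 + (-2)·1; (-5)·3 + 4·0 + 4·1) = (-2, 19, -11)
w2 = Mw1 = (0·(-2) + 7·19 + (-2)·(-11); 7·(-2) + 3·19 + (-2)·(-11); (-5)·(-2) + 4·19 + 4·(-11)) = (155, 65, 42)
The requested component of w2 is 65.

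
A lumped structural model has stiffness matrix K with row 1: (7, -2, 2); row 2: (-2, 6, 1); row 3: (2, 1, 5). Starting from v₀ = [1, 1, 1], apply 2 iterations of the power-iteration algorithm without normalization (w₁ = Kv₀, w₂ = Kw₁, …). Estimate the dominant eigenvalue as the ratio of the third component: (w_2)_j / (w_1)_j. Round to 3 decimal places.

w1 = Kv₀ = (7·1 + (-2)·1 + 2·1; (-2)·1 + 6·1 + 1·1; 2·1 + 1·1 + 5·1) = (7, 5, 8)
w2 = Kw1 = (7·7 + (-2)·5 + 2·8; (-2)·7 + 6·5 + 1·8; 2·7 + 1·5 + 5·8) = (55, 24, 59)
Ratio at component: 59 / 8 = 7.375

λ ≈ 7.375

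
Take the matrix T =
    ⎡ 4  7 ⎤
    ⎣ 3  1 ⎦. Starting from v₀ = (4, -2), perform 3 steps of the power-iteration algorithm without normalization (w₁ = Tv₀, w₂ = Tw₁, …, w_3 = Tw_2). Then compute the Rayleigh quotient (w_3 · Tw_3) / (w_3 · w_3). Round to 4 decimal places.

w1 = Tv₀ = (2, 10)
w2 = Tw1 = (78, 16)
w3 = Tw2 = (424, 250)
Tw3 = (3446, 1522)
w3·Tw3 = 424·3446 + 250·1522 = 1841604; w3·w3 = 424·424 + 250·250 = 242276
λ ≈ 1841604/242276 = 7.6013

λ ≈ 7.6013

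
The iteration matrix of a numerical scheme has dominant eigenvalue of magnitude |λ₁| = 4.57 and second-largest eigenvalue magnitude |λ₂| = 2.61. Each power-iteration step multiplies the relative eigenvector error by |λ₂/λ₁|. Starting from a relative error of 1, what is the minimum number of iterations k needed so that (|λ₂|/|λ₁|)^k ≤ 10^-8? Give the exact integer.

33

|λ₂/λ₁| = 2.61/4.57 = 0.57112
Need k ≥ ln(10^-8) / ln(0.57112) = -18.4207 / -0.5602 ≈ 32.885
Smallest integer k satisfying the bound: 33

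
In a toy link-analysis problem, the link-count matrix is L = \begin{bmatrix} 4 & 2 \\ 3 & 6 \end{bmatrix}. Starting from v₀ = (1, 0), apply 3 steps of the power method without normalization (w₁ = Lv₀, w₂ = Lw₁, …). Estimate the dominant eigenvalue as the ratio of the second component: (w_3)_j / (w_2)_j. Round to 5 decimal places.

w1 = Lv₀ = (4·1 + 2·0; 3·1 + 6·0) = (4, 3)
w2 = Lw1 = (4·4 + 2·3; 3·4 + 6·3) = (22, 30)
w3 = Lw2 = (148, 246)
Ratio at component: 246 / 30 = 8.20000

λ ≈ 8.20000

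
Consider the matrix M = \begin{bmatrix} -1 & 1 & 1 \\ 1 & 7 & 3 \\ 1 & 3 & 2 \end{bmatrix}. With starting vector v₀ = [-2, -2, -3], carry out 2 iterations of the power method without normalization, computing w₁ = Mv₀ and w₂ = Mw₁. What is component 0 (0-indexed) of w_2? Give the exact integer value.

-36

w1 = Mv₀ = ((-1)·(-2) + 1·(-2) + 1·(-3); 1·(-2) + 7·(-2) + 3·(-3); 1·(-2) + 3·(-2) + 2·(-3)) = (-3, -25, -14)
w2 = Mw1 = ((-1)·(-3) + 1·(-25) + 1·(-14); 1·(-3) + 7·(-25) + 3·(-14); 1·(-3) + 3·(-25) + 2·(-14)) = (-36, -220, -106)
The requested component of w2 is -36.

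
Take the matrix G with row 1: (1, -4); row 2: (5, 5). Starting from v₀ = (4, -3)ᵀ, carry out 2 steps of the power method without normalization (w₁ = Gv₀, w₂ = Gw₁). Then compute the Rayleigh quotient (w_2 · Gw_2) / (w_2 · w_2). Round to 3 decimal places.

w1 = Gv₀ = (1·4 + (-4)·(-3); 5·4 + 5·(-3)) = (16, 5)
w2 = Gw1 = (1·16 + (-4)·5; 5·16 + 5·5) = (-4, 105)
Gw2 = (-424, 505)
w2·Gw2 = (-4)·(-424) + 105·505 = 54721; w2·w2 = (-4)·(-4) + 105·105 = 11041
λ ≈ 54721/11041 = 4.956

λ ≈ 4.956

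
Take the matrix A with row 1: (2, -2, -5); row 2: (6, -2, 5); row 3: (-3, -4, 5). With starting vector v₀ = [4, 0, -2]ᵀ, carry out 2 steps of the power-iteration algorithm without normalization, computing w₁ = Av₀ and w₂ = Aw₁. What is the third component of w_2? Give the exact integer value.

w1 = Av₀ = (2·4 + (-2)·0 + (-5)·(-2); 6·4 + (-2)·0 + 5·(-2); (-3)·4 + (-4)·0 + 5·(-2)) = (18, 14, -22)
w2 = Aw1 = (2·18 + (-2)·14 + (-5)·(-22); 6·18 + (-2)·14 + 5·(-22); (-3)·18 + (-4)·14 + 5·(-22)) = (118, -30, -220)
The requested component of w2 is -220.

-220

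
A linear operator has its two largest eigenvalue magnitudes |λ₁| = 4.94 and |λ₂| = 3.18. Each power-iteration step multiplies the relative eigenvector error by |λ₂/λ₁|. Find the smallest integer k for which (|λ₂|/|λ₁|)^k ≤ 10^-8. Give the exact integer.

42

|λ₂/λ₁| = 3.18/4.94 = 0.64372
Need k ≥ ln(10^-8) / ln(0.64372) = -18.4207 / -0.4405 ≈ 41.819
Smallest integer k satisfying the bound: 42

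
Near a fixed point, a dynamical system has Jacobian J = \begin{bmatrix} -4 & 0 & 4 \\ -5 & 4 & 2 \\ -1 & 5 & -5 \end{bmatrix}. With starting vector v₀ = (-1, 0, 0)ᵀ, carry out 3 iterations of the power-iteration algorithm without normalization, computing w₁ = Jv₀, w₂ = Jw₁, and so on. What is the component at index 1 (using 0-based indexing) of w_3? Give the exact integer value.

100

w1 = Jv₀ = ((-4)·(-1) + 0·0 + 4·0; (-5)·(-1) + 4·0 + 2·0; (-1)·(-1) + 5·0 + (-5)·0) = (4, 5, 1)
w2 = Jw1 = ((-4)·4 + 0·5 + 4·1; (-5)·4 + 4·5 + 2·1; (-1)·4 + 5·5 + (-5)·1) = (-12, 2, 16)
w3 = Jw2 = (112, 100, -58)
The requested component of w3 is 100.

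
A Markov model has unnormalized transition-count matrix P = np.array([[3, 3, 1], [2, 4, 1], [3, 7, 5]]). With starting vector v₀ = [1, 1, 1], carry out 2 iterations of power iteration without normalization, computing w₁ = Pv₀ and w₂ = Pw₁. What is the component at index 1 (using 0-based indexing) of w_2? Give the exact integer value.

57

w1 = Pv₀ = (7, 7, 15)
w2 = Pw1 = (57, 57, 145)
The requested component of w2 is 57.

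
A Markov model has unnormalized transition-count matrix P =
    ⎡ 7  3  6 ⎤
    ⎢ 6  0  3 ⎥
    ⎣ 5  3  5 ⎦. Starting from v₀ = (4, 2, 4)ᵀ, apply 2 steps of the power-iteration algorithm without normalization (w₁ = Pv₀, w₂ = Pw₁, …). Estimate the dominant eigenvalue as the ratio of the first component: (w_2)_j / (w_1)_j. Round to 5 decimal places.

λ ≈ 13.62069

w1 = Pv₀ = (7·4 + 3·2 + 6·4; 6·4 + 0·2 + 3·4; 5·4 + 3·2 + 5·4) = (58, 36, 46)
w2 = Pw1 = (7·58 + 3·36 + 6·46; 6·58 + 0·36 + 3·46; 5·58 + 3·36 + 5·46) = (790, 486, 628)
Ratio at component: 790 / 58 = 13.62069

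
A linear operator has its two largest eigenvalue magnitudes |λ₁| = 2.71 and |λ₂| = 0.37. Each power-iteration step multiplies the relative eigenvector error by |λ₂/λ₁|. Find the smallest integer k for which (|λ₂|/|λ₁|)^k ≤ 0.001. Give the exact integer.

4

|λ₂/λ₁| = 0.37/2.71 = 0.13653
Need k ≥ ln(0.001) / ln(0.13653) = -6.9078 / -1.9912 ≈ 3.469
Smallest integer k satisfying the bound: 4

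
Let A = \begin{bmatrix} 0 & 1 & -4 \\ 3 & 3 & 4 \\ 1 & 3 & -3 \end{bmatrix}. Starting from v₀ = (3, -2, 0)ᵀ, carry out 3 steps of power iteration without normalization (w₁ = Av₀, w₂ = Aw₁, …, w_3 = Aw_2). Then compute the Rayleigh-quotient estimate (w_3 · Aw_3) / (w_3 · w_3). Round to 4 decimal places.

λ ≈ -3.9706

w1 = Av₀ = (0·3 + 1·(-2) + (-4)·0; 3·3 + 3·(-2) + 4·0; 1·3 + 3·(-2) + (-3)·0) = (-2, 3, -3)
w2 = Aw1 = (0·(-2) + 1·3 + (-4)·(-3); 3·(-2) + 3·3 + 4·(-3); 1·(-2) + 3·3 + (-3)·(-3)) = (15, -9, 16)
w3 = Aw2 = (-73, 82, -60)
Aw3 = (322, -213, 353)
w3·Aw3 = (-73)·322 + 82·(-213) + (-60)·353 = -62152; w3·w3 = (-73)·(-73) + 82·82 + (-60)·(-60) = 15653
λ ≈ -62152/15653 = -3.9706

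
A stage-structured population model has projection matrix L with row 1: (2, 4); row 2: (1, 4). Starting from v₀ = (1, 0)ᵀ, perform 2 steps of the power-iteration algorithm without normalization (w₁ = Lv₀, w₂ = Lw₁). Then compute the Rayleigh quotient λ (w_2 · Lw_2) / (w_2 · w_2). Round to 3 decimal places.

5.120

w1 = Lv₀ = (2, 1)
w2 = Lw1 = (8, 6)
Lw2 = (40, 32)
w2·Lw2 = 8·40 + 6·32 = 512; w2·w2 = 8·8 + 6·6 = 100
λ ≈ 512/100 = 5.120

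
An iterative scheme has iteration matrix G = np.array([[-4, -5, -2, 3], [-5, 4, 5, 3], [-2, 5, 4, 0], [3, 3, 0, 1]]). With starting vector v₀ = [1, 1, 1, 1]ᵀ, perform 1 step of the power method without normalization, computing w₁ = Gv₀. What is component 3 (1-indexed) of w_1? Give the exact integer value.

w1 = Gv₀ = (-8, 7, 7, 7)
The requested component of w1 is 7.

7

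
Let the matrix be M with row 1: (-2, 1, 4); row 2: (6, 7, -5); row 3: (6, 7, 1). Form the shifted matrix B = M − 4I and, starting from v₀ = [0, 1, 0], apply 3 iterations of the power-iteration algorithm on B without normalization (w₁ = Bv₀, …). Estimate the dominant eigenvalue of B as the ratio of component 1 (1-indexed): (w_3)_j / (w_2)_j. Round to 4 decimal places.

-5.8400

B = M − 4I has rows (-6, 1, 4); (6, 3, -5); (6, 7, -3)
w1 = Bv₀ = (1, 3, 7)
w2 = Bw1 = (25, -20, 6)
w3 = Bw2 = (-146, 60, -8)
Ratio: -146/25 = -5.8400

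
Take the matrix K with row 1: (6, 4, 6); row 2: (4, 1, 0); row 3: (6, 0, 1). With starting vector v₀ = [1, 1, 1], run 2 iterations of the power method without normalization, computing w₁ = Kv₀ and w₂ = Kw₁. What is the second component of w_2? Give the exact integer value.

w1 = Kv₀ = (6·1 + 4·1 + 6·1; 4·1 + 1·1 + 0·1; 6·1 + 0·1 + 1·1) = (16, 5, 7)
w2 = Kw1 = (6·16 + 4·5 + 6·7; 4·16 + 1·5 + 0·7; 6·16 + 0·5 + 1·7) = (158, 69, 103)
The requested component of w2 is 69.

69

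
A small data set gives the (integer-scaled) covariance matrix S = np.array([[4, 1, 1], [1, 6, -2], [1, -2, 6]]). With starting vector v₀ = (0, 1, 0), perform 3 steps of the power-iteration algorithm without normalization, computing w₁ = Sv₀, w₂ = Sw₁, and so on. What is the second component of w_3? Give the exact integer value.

w1 = Sv₀ = (4·0 + 1·1 + 1·0; 1·0 + 6·1 + (-2)·0; 1·0 + (-2)·1 + 6·0) = (1, 6, -2)
w2 = Sw1 = (4·1 + 1·6 + 1·(-2); 1·1 + 6·6 + (-2)·(-2); 1·1 + (-2)·6 + 6·(-2)) = (8, 41, -23)
w3 = Sw2 = (50, 300, -212)
The requested component of w3 is 300.

300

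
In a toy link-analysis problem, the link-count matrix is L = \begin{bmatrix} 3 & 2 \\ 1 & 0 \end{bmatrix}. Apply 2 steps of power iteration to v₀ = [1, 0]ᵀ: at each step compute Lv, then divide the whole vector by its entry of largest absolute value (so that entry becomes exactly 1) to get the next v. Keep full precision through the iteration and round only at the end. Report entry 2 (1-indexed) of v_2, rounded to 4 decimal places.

Lv0 = (3.00000, 1.00000); divide by 3.00000 → v1 = (1.00000, 0.33333)
Lv1 = (3.66667, 1.00000); divide by 3.66667 → v2 = (1.00000, 0.27273)
Requested entry of v2: 3/11 = 0.2727

0.2727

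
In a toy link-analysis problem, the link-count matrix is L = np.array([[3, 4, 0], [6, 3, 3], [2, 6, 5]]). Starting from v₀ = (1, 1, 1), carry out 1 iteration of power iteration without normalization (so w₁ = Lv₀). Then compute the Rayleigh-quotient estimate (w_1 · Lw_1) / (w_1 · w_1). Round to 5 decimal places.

w1 = Lv₀ = (3·1 + 4·1 + 0·1; 6·1 + 3·1 + 3·1; 2·1 + 6·1 + 5·1) = (7, 12, 13)
Lw1 = (69, 117, 151)
w1·Lw1 = 7·69 + 12·117 + 13·151 = 3850; w1·w1 = 7·7 + 12·12 + 13·13 = 362
λ ≈ 3850/362 = 10.63536

10.63536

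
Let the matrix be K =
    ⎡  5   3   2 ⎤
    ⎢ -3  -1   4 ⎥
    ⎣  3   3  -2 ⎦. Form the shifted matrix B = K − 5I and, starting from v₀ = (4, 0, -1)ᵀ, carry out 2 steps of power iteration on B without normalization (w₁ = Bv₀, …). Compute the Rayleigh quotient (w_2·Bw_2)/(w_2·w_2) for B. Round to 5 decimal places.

-9.86531

B = K − 5I has rows (0, 3, 2); (-3, -6, 4); (3, 3, -7)
w1 = Bv₀ = (0·4 + 3·0 + 2·(-1); (-3)·4 + (-6)·0 + 4·(-1); 3·4 + 3·0 + (-7)·(-1)) = (-2, -16, 19)
w2 = Bw1 = (0·(-2) + 3·(-16) + 2·19; (-3)·(-2) + (-6)·(-16) + 4·19; 3·(-2) + 3·(-16) + (-7)·19) = (-10, 178, -187)
Bw2 = (160, -1786, 1813)
w2·Bw2 = -658539; w2·w2 = 66753; μ ≈ -658539/66753 = -9.86531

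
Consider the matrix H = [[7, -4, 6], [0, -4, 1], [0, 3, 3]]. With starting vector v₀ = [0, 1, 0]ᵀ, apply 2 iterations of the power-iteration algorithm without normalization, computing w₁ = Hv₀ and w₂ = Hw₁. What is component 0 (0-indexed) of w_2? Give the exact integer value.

w1 = Hv₀ = (-4, -4, 3)
w2 = Hw1 = (6, 19, -3)
The requested component of w2 is 6.

6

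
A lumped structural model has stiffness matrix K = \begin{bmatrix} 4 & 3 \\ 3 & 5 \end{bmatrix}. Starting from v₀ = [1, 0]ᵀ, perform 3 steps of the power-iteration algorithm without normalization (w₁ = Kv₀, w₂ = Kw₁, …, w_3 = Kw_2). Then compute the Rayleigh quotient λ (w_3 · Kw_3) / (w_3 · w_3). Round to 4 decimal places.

w1 = Kv₀ = (4·1 + 3·0; 3·1 + 5·0) = (4, 3)
w2 = Kw1 = (4·4 + 3·3; 3·4 + 5·3) = (25, 27)
w3 = Kw2 = (181, 210)
Kw3 = (1354, 1593)
w3·Kw3 = 181·1354 + 210·1593 = 579604; w3·w3 = 181·181 + 210·210 = 76861
λ ≈ 579604/76861 = 7.5409

7.5409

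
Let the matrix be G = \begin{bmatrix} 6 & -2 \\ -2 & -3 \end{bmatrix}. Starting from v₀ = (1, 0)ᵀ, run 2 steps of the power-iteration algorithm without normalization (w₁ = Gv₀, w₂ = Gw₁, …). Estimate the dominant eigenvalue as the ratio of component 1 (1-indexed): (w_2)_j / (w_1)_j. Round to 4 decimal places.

6.6667

w1 = Gv₀ = (6, -2)
w2 = Gw1 = (40, -6)
Ratio at component: 40 / 6 = 6.6667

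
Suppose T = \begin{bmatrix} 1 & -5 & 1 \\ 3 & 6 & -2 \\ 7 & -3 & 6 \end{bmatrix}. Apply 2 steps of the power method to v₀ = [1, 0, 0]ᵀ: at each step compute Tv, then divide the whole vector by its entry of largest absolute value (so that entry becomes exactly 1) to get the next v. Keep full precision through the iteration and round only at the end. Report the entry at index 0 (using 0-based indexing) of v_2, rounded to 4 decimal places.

-0.1750

Tv0 = (1.00000, 3.00000, 7.00000); divide by 7.00000 → v1 = (0.14286, 0.42857, 1.00000)
Tv1 = (-1.00000, 1.00000, 5.71429); divide by 5.71429 → v2 = (-0.17500, 0.17500, 1.00000)
Requested entry of v2: -7/40 = -0.1750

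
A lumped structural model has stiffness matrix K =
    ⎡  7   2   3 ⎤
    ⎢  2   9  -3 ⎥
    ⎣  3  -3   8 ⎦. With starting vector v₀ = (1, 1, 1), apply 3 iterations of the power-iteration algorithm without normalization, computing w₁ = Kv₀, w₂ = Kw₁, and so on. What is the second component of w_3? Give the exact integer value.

668

w1 = Kv₀ = (7·1 + 2·1 + 3·1; 2·1 + 9·1 + (-3)·1; 3·1 + (-3)·1 + 8·1) = (12, 8, 8)
w2 = Kw1 = (7·12 + 2·8 + 3·8; 2·12 + 9·8 + (-3)·8; 3·12 + (-3)·8 + 8·8) = (124, 72, 76)
w3 = Kw2 = (1240, 668, 764)
The requested component of w3 is 668.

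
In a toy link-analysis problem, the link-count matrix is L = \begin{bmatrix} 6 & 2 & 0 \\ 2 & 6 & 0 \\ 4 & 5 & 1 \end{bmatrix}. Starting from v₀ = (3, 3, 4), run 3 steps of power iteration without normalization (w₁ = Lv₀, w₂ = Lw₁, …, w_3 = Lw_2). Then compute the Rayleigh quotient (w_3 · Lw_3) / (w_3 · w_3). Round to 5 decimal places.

w1 = Lv₀ = (6·3 + 2·3 + 0·4; 2·3 + 6·3 + 0·4; 4·3 + 5·3 + 1·4) = (24, 24, 31)
w2 = Lw1 = (6·24 + 2·24 + 0·31; 2·24 + 6·24 + 0·31; 4·24 + 5·24 + 1·31) = (192, 192, 247)
w3 = Lw2 = (1536, 1536, 1975)
Lw3 = (12288, 12288, 15799)
w3·Lw3 = 1536·12288 + 1536·12288 + 1975·15799 = 68951761; w3·w3 = 1536·1536 + 1536·1536 + 1975·1975 = 8619217
λ ≈ 68951761/8619217 = 7.99977

7.99977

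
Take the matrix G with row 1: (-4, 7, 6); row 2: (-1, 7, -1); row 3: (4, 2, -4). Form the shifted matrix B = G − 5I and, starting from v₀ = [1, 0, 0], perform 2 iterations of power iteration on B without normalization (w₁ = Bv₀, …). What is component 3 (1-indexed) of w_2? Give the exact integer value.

-74

B = G − 5I has rows (-9, 7, 6); (-1, 2, -1); (4, 2, -9)
w1 = Bv₀ = (-9, -1, 4)
w2 = Bw1 = (98, 3, -74)
Requested component of w2: -74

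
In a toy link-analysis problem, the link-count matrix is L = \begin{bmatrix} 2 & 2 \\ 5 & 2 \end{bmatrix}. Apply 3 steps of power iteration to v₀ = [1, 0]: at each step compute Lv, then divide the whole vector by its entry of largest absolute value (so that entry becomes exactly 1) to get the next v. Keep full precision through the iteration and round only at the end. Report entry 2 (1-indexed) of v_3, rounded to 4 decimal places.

Lv0 = (2.00000, 5.00000); divide by 5.00000 → v1 = (0.40000, 1.00000)
Lv1 = (2.80000, 4.00000); divide by 4.00000 → v2 = (0.70000, 1.00000)
Lv2 = (3.40000, 5.50000); divide by 5.50000 → v3 = (0.61818, 1.00000)
Requested entry of v3: 110/110 = 1.0000

1.0000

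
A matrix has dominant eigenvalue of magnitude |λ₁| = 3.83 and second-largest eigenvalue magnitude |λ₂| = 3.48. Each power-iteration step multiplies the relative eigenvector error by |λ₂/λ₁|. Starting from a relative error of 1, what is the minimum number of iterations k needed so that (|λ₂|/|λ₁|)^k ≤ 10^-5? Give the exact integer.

121

|λ₂/λ₁| = 3.48/3.83 = 0.90862
Need k ≥ ln(10^-5) / ln(0.90862) = -11.5129 / -0.0958 ≈ 120.136
Smallest integer k satisfying the bound: 121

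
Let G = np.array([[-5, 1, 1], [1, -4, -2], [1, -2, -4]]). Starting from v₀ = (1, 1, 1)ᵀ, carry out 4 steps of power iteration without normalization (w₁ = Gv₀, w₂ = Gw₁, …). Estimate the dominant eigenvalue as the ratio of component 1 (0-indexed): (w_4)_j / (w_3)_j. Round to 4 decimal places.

w1 = Gv₀ = ((-5)·1 + 1·1 + 1·1; 1·1 + (-4)·1 + (-2)·1; 1·1 + (-2)·1 + (-4)·1) = (-3, -5, -5)
w2 = Gw1 = ((-5)·(-3) + 1·(-5) + 1·(-5); 1·(-3) + (-4)·(-5) + (-2)·(-5); 1·(-3) + (-2)·(-5) + (-4)·(-5)) = (5, 27, 27)
w3 = Gw2 = (29, -157, -157)
w4 = Gw3 = (-459, 971, 971)
Ratio at component: 971 / -157 = -6.1847

-6.1847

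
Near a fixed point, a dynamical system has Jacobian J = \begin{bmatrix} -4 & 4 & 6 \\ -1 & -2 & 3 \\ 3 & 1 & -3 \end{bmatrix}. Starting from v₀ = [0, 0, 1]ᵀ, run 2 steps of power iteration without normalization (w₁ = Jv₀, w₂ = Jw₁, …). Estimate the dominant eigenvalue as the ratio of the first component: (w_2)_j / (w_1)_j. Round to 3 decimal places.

w1 = Jv₀ = ((-4)·0 + 4·0 + 6·1; (-1)·0 + (-2)·0 + 3·1; 3·0 + 1·0 + (-3)·1) = (6, 3, -3)
w2 = Jw1 = ((-4)·6 + 4·3 + 6·(-3); (-1)·6 + (-2)·3 + 3·(-3); 3·6 + 1·3 + (-3)·(-3)) = (-30, -21, 30)
Ratio at component: -30 / 6 = -5.000

λ ≈ -5.000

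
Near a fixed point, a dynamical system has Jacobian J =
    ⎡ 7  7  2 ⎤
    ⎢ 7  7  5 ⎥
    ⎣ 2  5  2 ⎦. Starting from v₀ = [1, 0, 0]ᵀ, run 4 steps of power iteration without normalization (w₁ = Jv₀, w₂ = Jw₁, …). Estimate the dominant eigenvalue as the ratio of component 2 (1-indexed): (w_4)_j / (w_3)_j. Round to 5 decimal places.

λ ≈ 15.80807

w1 = Jv₀ = (7·1 + 7·0 + 2·0; 7·1 + 7·0 + 5·0; 2·1 + 5·0 + 2·0) = (7, 7, 2)
w2 = Jw1 = (7·7 + 7·7 + 2·2; 7·7 + 7·7 + 5·2; 2·7 + 5·7 + 2·2) = (102, 108, 53)
w3 = Jw2 = (1576, 1735, 850)
w4 = Jw3 = (24877, 27427, 13527)
Ratio at component: 27427 / 1735 = 15.80807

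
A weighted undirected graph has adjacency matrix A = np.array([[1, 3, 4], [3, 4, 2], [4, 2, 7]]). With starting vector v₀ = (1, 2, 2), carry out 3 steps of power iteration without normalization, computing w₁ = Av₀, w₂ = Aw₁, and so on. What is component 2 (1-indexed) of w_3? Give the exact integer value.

1528

w1 = Av₀ = (1·1 + 3·2 + 4·2; 3·1 + 4·2 + 2·2; 4·1 + 2·2 + 7·2) = (15, 15, 22)
w2 = Aw1 = (1·15 + 3·15 + 4·22; 3·15 + 4·15 + 2·22; 4·15 + 2·15 + 7·22) = (148, 149, 244)
w3 = Aw2 = (1571, 1528, 2598)
The requested component of w3 is 1528.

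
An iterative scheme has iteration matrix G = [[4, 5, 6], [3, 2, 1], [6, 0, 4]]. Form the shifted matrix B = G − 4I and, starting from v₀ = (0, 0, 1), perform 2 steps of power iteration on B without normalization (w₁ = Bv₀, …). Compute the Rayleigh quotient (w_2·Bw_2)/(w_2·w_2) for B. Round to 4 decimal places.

B = G − 4I has rows (0, 5, 6); (3, -2, 1); (6, 0, 0)
w1 = Bv₀ = (6, 1, 0)
w2 = Bw1 = (5, 16, 36)
Bw2 = (296, 19, 30)
w2·Bw2 = 2864; w2·w2 = 1577; μ ≈ 2864/1577 = 1.8161

1.8161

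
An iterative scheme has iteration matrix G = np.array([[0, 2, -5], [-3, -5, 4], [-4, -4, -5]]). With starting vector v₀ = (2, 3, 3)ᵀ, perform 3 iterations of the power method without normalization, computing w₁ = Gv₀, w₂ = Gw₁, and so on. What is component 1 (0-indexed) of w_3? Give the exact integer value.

857

w1 = Gv₀ = (0·2 + 2·3 + (-5)·3; (-3)·2 + (-5)·3 + 4·3; (-4)·2 + (-4)·3 + (-5)·3) = (-9, -9, -35)
w2 = Gw1 = (0·(-9) + 2·(-9) + (-5)·(-35); (-3)·(-9) + (-5)·(-9) + 4·(-35); (-4)·(-9) + (-4)·(-9) + (-5)·(-35)) = (157, -68, 247)
w3 = Gw2 = (-1371, 857, -1591)
The requested component of w3 is 857.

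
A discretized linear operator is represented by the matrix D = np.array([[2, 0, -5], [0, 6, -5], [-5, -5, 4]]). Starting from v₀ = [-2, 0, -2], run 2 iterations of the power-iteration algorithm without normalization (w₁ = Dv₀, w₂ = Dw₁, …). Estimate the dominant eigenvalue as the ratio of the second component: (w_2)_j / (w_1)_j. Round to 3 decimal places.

5.000

w1 = Dv₀ = (6, 10, 2)
w2 = Dw1 = (2, 50, -72)
Ratio at component: 50 / 10 = 5.000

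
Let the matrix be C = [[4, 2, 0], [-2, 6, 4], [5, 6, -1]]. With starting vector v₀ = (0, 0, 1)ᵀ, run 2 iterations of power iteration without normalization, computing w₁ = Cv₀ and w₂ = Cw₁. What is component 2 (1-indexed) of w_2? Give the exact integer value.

w1 = Cv₀ = (4·0 + 2·0 + 0·1; (-2)·0 + 6·0 + 4·1; 5·0 + 6·0 + (-1)·1) = (0, 4, -1)
w2 = Cw1 = (4·0 + 2·4 + 0·(-1); (-2)·0 + 6·4 + 4·(-1); 5·0 + 6·4 + (-1)·(-1)) = (8, 20, 25)
The requested component of w2 is 20.

20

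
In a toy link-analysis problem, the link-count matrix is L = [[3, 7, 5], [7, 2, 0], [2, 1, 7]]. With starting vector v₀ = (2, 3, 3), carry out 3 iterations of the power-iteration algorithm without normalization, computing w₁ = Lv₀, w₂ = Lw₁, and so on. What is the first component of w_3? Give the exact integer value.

5056

w1 = Lv₀ = (3·2 + 7·3 + 5·3; 7·2 + 2·3 + 0·3; 2·2 + 1·3 + 7·3) = (42, 20, 28)
w2 = Lw1 = (3·42 + 7·20 + 5·28; 7·42 + 2·20 + 0·28; 2·42 + 1·20 + 7·28) = (406, 334, 300)
w3 = Lw2 = (5056, 3510, 3246)
The requested component of w3 is 5056.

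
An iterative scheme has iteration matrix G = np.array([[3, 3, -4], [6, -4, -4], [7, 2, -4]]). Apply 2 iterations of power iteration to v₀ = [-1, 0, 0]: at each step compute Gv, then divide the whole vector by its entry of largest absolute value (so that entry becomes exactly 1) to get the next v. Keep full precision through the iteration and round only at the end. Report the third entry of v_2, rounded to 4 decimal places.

-0.1471

Gv0 = (-3.00000, -6.00000, -7.00000); divide by -7.00000 → v1 = (0.42857, 0.85714, 1.00000)
Gv1 = (-0.14286, -4.85714, 0.71429); divide by -4.85714 → v2 = (0.02941, 1.00000, -0.14706)
Requested entry of v2: -5/34 = -0.1471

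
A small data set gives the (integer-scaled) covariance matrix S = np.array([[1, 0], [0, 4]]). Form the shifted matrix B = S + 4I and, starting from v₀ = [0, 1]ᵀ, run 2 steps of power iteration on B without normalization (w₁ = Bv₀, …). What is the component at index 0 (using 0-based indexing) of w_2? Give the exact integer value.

B = S + 4I has rows (5, 0); (0, 8)
w1 = Bv₀ = (5·0 + 0·1; 0·0 + 8·1) = (0, 8)
w2 = Bw1 = (5·0 + 0·8; 0·0 + 8·8) = (0, 64)
Requested component of w2: 0

0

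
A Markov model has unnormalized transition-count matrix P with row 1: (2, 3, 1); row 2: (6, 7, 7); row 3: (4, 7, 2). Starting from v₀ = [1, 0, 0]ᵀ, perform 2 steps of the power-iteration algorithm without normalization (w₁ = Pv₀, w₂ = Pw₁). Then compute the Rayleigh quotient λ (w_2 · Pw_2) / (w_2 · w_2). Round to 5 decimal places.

λ ≈ 13.79227

w1 = Pv₀ = (2, 6, 4)
w2 = Pw1 = (26, 82, 58)
Pw2 = (356, 1136, 794)
w2·Pw2 = 26·356 + 82·1136 + 58·794 = 148460; w2·w2 = 26·26 + 82·82 + 58·58 = 10764
λ ≈ 148460/10764 = 13.79227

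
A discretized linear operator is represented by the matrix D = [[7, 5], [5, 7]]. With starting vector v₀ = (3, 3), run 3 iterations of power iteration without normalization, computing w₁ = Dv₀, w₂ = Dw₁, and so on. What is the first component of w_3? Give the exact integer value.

w1 = Dv₀ = (36, 36)
w2 = Dw1 = (432, 432)
w3 = Dw2 = (5184, 5184)
The requested component of w3 is 5184.

5184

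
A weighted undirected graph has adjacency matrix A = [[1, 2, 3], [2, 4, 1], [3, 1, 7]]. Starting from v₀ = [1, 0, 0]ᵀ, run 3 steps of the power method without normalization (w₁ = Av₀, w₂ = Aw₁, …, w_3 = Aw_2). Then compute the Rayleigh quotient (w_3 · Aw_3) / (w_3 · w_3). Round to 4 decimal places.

w1 = Av₀ = (1·1 + 2·0 + 3·0; 2·1 + 4·0 + 1·0; 3·1 + 1·0 + 7·0) = (1, 2, 3)
w2 = Aw1 = (1·1 + 2·2 + 3·3; 2·1 + 4·2 + 1·3; 3·1 + 1·2 + 7·3) = (14, 13, 26)
w3 = Aw2 = (118, 106, 237)
Aw3 = (1041, 897, 2119)
w3·Aw3 = 118·1041 + 106·897 + 237·2119 = 720123; w3·w3 = 118·118 + 106·106 + 237·237 = 81329
λ ≈ 720123/81329 = 8.8544

8.8544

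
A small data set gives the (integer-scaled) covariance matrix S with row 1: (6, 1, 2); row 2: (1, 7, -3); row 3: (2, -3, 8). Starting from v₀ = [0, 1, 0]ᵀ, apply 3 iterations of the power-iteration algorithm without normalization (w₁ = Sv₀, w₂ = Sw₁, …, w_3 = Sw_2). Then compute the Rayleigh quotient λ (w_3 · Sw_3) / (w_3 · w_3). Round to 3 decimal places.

λ ≈ 10.424

w1 = Sv₀ = (1, 7, -3)
w2 = Sw1 = (7, 59, -43)
w3 = Sw2 = (15, 549, -507)
Sw3 = (-375, 5379, -5673)
w3·Sw3 = 15·(-375) + 549·5379 + (-507)·(-5673) = 5823657; w3·w3 = 15·15 + 549·549 + (-507)·(-507) = 558675
λ ≈ 5823657/558675 = 10.424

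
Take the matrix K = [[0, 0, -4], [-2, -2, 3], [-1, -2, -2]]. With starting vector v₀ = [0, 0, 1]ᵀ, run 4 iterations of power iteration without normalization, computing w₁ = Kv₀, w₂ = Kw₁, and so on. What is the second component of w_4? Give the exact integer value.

8

w1 = Kv₀ = (0·0 + 0·0 + (-4)·1; (-2)·0 + (-2)·0 + 3·1; (-1)·0 + (-2)·0 + (-2)·1) = (-4, 3, -2)
w2 = Kw1 = (0·(-4) + 0·3 + (-4)·(-2); (-2)·(-4) + (-2)·3 + 3·(-2); (-1)·(-4) + (-2)·3 + (-2)·(-2)) = (8, -4, 2)
w3 = Kw2 = (-8, -2, -4)
w4 = Kw3 = (16, 8, 20)
The requested component of w4 is 8.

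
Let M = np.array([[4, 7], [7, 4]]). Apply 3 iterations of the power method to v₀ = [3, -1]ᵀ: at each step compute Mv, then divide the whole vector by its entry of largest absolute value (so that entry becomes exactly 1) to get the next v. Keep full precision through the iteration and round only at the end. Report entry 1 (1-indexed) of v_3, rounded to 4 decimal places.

0.9220

Mv0 = (5.00000, 17.00000); divide by 17.00000 → v1 = (0.29412, 1.00000)
Mv1 = (8.17647, 6.05882); divide by 8.17647 → v2 = (1.00000, 0.74101)
Mv2 = (9.18705, 9.96403); divide by 9.96403 → v3 = (0.92202, 1.00000)
Requested entry of v3: 1277/1385 = 0.9220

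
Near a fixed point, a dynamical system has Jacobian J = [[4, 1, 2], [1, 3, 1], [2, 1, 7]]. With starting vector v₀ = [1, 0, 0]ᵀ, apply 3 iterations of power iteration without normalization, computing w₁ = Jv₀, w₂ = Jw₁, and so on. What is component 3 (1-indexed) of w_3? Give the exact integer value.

212

w1 = Jv₀ = (4·1 + 1·0 + 2·0; 1·1 + 3·0 + 1·0; 2·1 + 1·0 + 7·0) = (4, 1, 2)
w2 = Jw1 = (4·4 + 1·1 + 2·2; 1·4 + 3·1 + 1·2; 2·4 + 1·1 + 7·2) = (21, 9, 23)
w3 = Jw2 = (139, 71, 212)
The requested component of w3 is 212.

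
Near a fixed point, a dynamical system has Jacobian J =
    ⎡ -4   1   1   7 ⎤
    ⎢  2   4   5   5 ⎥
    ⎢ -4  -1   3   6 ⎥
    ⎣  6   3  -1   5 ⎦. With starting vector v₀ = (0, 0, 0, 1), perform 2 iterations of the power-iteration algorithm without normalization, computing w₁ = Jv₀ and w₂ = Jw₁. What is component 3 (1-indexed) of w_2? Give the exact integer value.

15

w1 = Jv₀ = ((-4)·0 + 1·0 + 1·0 + 7·1; 2·0 + 4·0 + 5·0 + 5·1; (-4)·0 + (-1)·0 + 3·0 + 6·1; 6·0 + 3·0 + (-1)·0 + 5·1) = (7, 5, 6, 5)
w2 = Jw1 = ((-4)·7 + 1·5 + 1·6 + 7·5; 2·7 + 4·5 + 5·6 + 5·5; (-4)·7 + (-1)·5 + 3·6 + 6·5; 6·7 + 3·5 + (-1)·6 + 5·5) = (18, 89, 15, 76)
The requested component of w2 is 15.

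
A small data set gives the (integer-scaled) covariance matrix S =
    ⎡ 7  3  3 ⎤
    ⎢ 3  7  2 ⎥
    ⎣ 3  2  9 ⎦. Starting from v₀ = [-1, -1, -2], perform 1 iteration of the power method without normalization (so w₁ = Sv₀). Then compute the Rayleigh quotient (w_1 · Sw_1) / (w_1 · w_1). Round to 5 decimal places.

w1 = Sv₀ = (-16, -14, -23)
Sw1 = (-223, -192, -283)
w1·Sw1 = (-16)·(-223) + (-14)·(-192) + (-23)·(-283) = 12765; w1·w1 = (-16)·(-16) + (-14)·(-14) + (-23)·(-23) = 981
λ ≈ 12765/981 = 13.01223

13.01223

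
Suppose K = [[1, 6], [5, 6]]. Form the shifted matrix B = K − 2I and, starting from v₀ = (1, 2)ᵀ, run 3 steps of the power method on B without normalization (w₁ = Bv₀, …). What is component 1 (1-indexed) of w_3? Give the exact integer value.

575

B = K − 2I has rows (-1, 6); (5, 4)
w1 = Bv₀ = ((-1)·1 + 6·2; 5·1 + 4·2) = (11, 13)
w2 = Bw1 = ((-1)·11 + 6·13; 5·11 + 4·13) = (67, 107)
w3 = Bw2 = (575, 763)
Requested component of w3: 575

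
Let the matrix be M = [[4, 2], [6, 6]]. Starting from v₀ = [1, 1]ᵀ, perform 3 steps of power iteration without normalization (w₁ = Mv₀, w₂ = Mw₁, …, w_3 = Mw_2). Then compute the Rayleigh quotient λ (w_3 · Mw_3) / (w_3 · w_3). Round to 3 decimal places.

8.611

w1 = Mv₀ = (4·1 + 2·1; 6·1 + 6·1) = (6, 12)
w2 = Mw1 = (4·6 + 2·12; 6·6 + 6·12) = (48, 108)
w3 = Mw2 = (408, 936)
Mw3 = (3504, 8064)
w3·Mw3 = 408·3504 + 936·8064 = 8977536; w3·w3 = 408·408 + 936·936 = 1042560
λ ≈ 8977536/1042560 = 8.611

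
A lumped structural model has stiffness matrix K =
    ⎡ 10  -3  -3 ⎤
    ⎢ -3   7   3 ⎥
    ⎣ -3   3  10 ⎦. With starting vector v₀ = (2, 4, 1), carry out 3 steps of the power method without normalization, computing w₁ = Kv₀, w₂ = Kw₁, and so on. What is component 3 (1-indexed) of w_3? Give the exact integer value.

w1 = Kv₀ = (5, 25, 16)
w2 = Kw1 = (-73, 208, 220)
w3 = Kw2 = (-2014, 2335, 3043)
The requested component of w3 is 3043.

3043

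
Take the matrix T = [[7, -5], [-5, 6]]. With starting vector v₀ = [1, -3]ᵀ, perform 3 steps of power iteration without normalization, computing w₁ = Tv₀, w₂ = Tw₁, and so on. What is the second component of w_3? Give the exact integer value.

-2833

w1 = Tv₀ = (7·1 + (-5)·(-3); (-5)·1 + 6·(-3)) = (22, -23)
w2 = Tw1 = (7·22 + (-5)·(-23); (-5)·22 + 6·(-23)) = (269, -248)
w3 = Tw2 = (3123, -2833)
The requested component of w3 is -2833.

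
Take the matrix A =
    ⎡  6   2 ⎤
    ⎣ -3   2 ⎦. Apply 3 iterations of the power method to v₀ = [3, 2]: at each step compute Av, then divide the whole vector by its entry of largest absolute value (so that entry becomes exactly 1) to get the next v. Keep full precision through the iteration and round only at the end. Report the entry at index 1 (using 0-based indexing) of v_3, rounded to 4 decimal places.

Av0 = (22.00000, -5.00000); divide by 22.00000 → v1 = (1.00000, -0.22727)
Av1 = (5.54545, -3.45455); divide by 5.54545 → v2 = (1.00000, -0.62295)
Av2 = (4.75410, -4.24590); divide by 4.75410 → v3 = (1.00000, -0.89310)
Requested entry of v3: -518/580 = -0.8931

-0.8931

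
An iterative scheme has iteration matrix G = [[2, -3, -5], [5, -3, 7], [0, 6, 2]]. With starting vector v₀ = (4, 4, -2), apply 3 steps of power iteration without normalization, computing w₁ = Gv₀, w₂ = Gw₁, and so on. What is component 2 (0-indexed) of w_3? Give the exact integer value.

1136

w1 = Gv₀ = (2·4 + (-3)·4 + (-5)·(-2); 5·4 + (-3)·4 + 7·(-2); 0·4 + 6·4 + 2·(-2)) = (6, -6, 20)
w2 = Gw1 = (2·6 + (-3)·(-6) + (-5)·20; 5·6 + (-3)·(-6) + 7·20; 0·6 + 6·(-6) + 2·20) = (-70, 188, 4)
w3 = Gw2 = (-724, -886, 1136)
The requested component of w3 is 1136.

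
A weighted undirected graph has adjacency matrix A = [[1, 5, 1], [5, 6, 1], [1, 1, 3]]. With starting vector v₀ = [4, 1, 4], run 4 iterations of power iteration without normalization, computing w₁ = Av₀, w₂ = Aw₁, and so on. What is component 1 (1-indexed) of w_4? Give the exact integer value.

15138

w1 = Av₀ = (1·4 + 5·1 + 1·4; 5·4 + 6·1 + 1·4; 1·4 + 1·1 + 3·4) = (13, 30, 17)
w2 = Aw1 = (1·13 + 5·30 + 1·17; 5·13 + 6·30 + 1·17; 1·13 + 1·30 + 3·17) = (180, 262, 94)
w3 = Aw2 = (1584, 2566, 724)
w4 = Aw3 = (15138, 24040, 6322)
The requested component of w4 is 15138.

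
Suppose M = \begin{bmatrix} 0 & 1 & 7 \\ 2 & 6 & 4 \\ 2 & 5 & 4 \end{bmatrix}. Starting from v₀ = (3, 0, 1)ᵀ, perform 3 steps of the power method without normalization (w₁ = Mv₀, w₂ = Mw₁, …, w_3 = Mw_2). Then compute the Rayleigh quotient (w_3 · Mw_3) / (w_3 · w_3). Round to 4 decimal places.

w1 = Mv₀ = (7, 10, 10)
w2 = Mw1 = (80, 114, 104)
w3 = Mw2 = (842, 1260, 1146)
Mw3 = (9282, 13828, 12568)
w3·Mw3 = 842·9282 + 1260·13828 + 1146·12568 = 39641652; w3·w3 = 842·842 + 1260·1260 + 1146·1146 = 3609880
λ ≈ 39641652/3609880 = 10.9814

λ ≈ 10.9814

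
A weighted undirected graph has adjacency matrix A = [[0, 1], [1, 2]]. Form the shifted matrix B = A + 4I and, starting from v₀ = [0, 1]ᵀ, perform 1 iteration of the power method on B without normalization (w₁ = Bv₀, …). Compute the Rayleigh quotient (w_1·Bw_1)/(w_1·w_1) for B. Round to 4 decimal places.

μ ≈ 6.2703

B = A + 4I has rows (4, 1); (1, 6)
w1 = Bv₀ = (1, 6)
Bw1 = (10, 37)
w1·Bw1 = 232; w1·w1 = 37; μ ≈ 232/37 = 6.2703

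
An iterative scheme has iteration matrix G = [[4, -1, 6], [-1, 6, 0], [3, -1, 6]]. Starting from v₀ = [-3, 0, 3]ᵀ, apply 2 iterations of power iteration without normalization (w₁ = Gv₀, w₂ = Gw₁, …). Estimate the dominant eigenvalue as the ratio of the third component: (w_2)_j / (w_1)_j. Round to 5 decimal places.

w1 = Gv₀ = (4·(-3) + (-1)·0 + 6·3; (-1)·(-3) + 6·0 + 0·3; 3·(-3) + (-1)·0 + 6·3) = (6, 3, 9)
w2 = Gw1 = (4·6 + (-1)·3 + 6·9; (-1)·6 + 6·3 + 0·9; 3·6 + (-1)·3 + 6·9) = (75, 12, 69)
Ratio at component: 69 / 9 = 7.66667

λ ≈ 7.66667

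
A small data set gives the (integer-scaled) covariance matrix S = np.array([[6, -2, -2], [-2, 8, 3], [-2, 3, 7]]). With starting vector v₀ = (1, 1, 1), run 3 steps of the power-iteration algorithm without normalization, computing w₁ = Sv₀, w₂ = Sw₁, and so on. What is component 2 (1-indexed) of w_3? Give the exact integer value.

w1 = Sv₀ = (6·1 + (-2)·1 + (-2)·1; (-2)·1 + 8·1 + 3·1; (-2)·1 + 3·1 + 7·1) = (2, 9, 8)
w2 = Sw1 = (6·2 + (-2)·9 + (-2)·8; (-2)·2 + 8·9 + 3·8; (-2)·2 + 3·9 + 7·8) = (-22, 92, 79)
w3 = Sw2 = (-474, 1017, 873)
The requested component of w3 is 1017.

1017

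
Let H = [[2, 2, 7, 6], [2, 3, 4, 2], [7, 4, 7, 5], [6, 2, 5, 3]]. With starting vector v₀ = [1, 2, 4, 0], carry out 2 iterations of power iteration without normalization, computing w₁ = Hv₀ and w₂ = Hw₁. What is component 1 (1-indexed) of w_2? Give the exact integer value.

597

w1 = Hv₀ = (34, 24, 43, 30)
w2 = Hw1 = (597, 372, 785, 557)
The requested component of w2 is 597.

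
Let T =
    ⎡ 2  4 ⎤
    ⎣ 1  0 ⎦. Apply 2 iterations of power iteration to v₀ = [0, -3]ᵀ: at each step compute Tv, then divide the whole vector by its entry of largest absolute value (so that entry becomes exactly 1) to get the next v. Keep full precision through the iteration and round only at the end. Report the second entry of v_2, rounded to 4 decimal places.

0.5000

Tv0 = (-12.00000, 0.00000); divide by -12.00000 → v1 = (1.00000, 0.00000)
Tv1 = (2.00000, 1.00000); divide by 2.00000 → v2 = (1.00000, 0.50000)
Requested entry of v2: -12/-24 = 0.5000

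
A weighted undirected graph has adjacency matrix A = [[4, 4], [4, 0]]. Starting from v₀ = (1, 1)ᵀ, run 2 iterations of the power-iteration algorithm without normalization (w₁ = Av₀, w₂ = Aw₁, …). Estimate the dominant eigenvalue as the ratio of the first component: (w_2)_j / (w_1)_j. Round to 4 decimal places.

w1 = Av₀ = (4·1 + 4·1; 4·1 + 0·1) = (8, 4)
w2 = Aw1 = (4·8 + 4·4; 4·8 + 0·4) = (48, 32)
Ratio at component: 48 / 8 = 6.0000

λ ≈ 6.0000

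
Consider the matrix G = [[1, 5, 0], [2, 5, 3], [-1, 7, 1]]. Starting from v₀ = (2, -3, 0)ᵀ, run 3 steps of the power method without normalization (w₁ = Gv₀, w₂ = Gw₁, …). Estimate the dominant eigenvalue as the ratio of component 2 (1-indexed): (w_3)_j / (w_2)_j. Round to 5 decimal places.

w1 = Gv₀ = (1·2 + 5·(-3) + 0·0; 2·2 + 5·(-3) + 3·0; (-1)·2 + 7·(-3) + 1·0) = (-13, -11, -23)
w2 = Gw1 = (1·(-13) + 5·(-11) + 0·(-23); 2·(-13) + 5·(-11) + 3·(-23); (-1)·(-13) + 7·(-11) + 1·(-23)) = (-68, -150, -87)
w3 = Gw2 = (-818, -1147, -1069)
Ratio at component: -1147 / -150 = 7.64667

λ ≈ 7.64667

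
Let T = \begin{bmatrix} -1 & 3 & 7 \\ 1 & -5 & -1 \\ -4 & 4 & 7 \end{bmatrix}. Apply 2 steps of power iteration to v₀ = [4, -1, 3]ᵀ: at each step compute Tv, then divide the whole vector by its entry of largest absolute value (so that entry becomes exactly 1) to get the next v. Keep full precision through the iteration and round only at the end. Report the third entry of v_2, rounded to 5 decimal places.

Tv0 = (14.000000, 6.000000, 1.000000); divide by 14.000000 → v1 = (1.000000, 0.428571, 0.071429)
Tv1 = (0.785714, -1.214286, -1.785714); divide by -1.785714 → v2 = (-0.440000, 0.680000, 1.000000)
Requested entry of v2: -25/-25 = 1.00000

1.00000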